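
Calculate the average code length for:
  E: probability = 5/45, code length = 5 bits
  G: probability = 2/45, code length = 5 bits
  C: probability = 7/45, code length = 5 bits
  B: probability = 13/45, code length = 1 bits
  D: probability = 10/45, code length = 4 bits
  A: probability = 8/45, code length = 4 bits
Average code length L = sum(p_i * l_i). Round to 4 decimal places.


Weighted contributions p_i * l_i:
  E: (5/45) * 5 = 25/45
  G: (2/45) * 5 = 10/45
  C: (7/45) * 5 = 35/45
  B: (13/45) * 1 = 13/45
  D: (10/45) * 4 = 40/45
  A: (8/45) * 4 = 32/45
Sum = (25 + 10 + 35 + 13 + 40 + 32)/45 = 155/45

L = 155/45 = 3.4444 bits/symbol


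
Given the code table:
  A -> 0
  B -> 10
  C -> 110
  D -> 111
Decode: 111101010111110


Decoding:
111 -> D
10 -> B
10 -> B
10 -> B
111 -> D
110 -> C


Result: DBBBDC


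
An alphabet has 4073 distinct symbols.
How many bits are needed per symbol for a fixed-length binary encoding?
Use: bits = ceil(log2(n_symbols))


log2(4073) = 11.9919
Bracket: 2^11 = 2048 < 4073 <= 2^12 = 4096
So ceil(log2(4073)) = 12

bits = ceil(log2(4073)) = ceil(11.9919) = 12 bits


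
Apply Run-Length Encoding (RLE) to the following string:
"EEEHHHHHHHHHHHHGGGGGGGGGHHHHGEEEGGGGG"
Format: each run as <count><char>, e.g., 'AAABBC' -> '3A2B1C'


Scanning runs left to right:
  i=0: run of 'E' x 3 -> '3E'
  i=3: run of 'H' x 12 -> '12H'
  i=15: run of 'G' x 9 -> '9G'
  i=24: run of 'H' x 4 -> '4H'
  i=28: run of 'G' x 1 -> '1G'
  i=29: run of 'E' x 3 -> '3E'
  i=32: run of 'G' x 5 -> '5G'

RLE = 3E12H9G4H1G3E5G


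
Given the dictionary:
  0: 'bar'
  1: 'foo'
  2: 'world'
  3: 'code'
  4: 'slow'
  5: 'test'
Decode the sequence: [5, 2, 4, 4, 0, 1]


Look up each index in the dictionary:
  5 -> 'test'
  2 -> 'world'
  4 -> 'slow'
  4 -> 'slow'
  0 -> 'bar'
  1 -> 'foo'

Decoded: "test world slow slow bar foo"


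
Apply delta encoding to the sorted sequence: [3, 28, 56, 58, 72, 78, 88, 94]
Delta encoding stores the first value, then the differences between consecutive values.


First value: 3
Deltas:
  28 - 3 = 25
  56 - 28 = 28
  58 - 56 = 2
  72 - 58 = 14
  78 - 72 = 6
  88 - 78 = 10
  94 - 88 = 6


Delta encoded: [3, 25, 28, 2, 14, 6, 10, 6]


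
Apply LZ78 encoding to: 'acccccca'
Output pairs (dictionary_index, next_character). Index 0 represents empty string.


LZ78 encoding steps:
Dictionary: {0: ''}
Step 1: w='' (idx 0), next='a' -> output (0, 'a'), add 'a' as idx 1
Step 2: w='' (idx 0), next='c' -> output (0, 'c'), add 'c' as idx 2
Step 3: w='c' (idx 2), next='c' -> output (2, 'c'), add 'cc' as idx 3
Step 4: w='cc' (idx 3), next='c' -> output (3, 'c'), add 'ccc' as idx 4
Step 5: w='a' (idx 1), end of input -> output (1, '')


Encoded: [(0, 'a'), (0, 'c'), (2, 'c'), (3, 'c'), (1, '')]


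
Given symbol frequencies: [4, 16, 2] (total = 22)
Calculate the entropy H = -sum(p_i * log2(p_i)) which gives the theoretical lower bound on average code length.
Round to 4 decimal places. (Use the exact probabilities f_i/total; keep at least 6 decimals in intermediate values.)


Per-symbol terms -p_i * log2(p_i) with p_i = f_i/22:
  p = 4/22 = 0.181818: log2(p) = -2.459432, -p*log2(p) = 0.447169
  p = 16/22 = 0.727273: log2(p) = -0.459432, -p*log2(p) = 0.334132
  p = 2/22 = 0.090909: log2(p) = -3.459432, -p*log2(p) = 0.314494
H = 0.447169 + 0.334132 + 0.314494 = 1.095795

H = 1.0958 bits/symbol


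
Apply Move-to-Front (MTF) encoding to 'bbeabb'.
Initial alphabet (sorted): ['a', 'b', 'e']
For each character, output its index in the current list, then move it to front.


MTF encoding:
'b': index 1 in ['a', 'b', 'e'] -> ['b', 'a', 'e']
'b': index 0 in ['b', 'a', 'e'] -> ['b', 'a', 'e']
'e': index 2 in ['b', 'a', 'e'] -> ['e', 'b', 'a']
'a': index 2 in ['e', 'b', 'a'] -> ['a', 'e', 'b']
'b': index 2 in ['a', 'e', 'b'] -> ['b', 'a', 'e']
'b': index 0 in ['b', 'a', 'e'] -> ['b', 'a', 'e']


Output: [1, 0, 2, 2, 2, 0]


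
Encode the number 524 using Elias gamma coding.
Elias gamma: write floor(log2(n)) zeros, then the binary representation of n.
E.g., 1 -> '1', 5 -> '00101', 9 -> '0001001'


num_bits = floor(log2(524)) + 1 = 10
leading_zeros = num_bits - 1 = 9
binary(524) = 1000001100

Elias gamma(524) = '000000000' + '1000001100' = 0000000001000001100 (19 bits)


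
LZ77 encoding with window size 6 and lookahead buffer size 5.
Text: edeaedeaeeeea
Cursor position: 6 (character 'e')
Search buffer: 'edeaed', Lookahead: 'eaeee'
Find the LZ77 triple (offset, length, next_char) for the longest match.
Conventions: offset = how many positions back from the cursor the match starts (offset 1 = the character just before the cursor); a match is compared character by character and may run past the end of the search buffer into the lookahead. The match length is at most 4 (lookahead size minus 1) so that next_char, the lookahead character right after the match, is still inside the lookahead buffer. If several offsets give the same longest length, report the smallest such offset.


Try each offset into the search buffer:
  offset=1 (pos 5, char 'd'): match length 0
  offset=2 (pos 4, char 'e'): match length 1
  offset=3 (pos 3, char 'a'): match length 0
  offset=4 (pos 2, char 'e'): match length 3
  offset=5 (pos 1, char 'd'): match length 0
  offset=6 (pos 0, char 'e'): match length 1
Longest match has length 3 at offset 4.
next_char = character at position 6 + 3 = 9 -> 'e'

Best match: offset=4, length=3 (matching 'eae' starting at position 2)
LZ77 triple: (4, 3, 'e')


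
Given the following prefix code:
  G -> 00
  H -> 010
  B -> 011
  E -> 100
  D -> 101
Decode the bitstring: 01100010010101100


Decoding step by step:
Bits 011 -> B
Bits 00 -> G
Bits 010 -> H
Bits 010 -> H
Bits 101 -> D
Bits 100 -> E


Decoded message: BGHHDE


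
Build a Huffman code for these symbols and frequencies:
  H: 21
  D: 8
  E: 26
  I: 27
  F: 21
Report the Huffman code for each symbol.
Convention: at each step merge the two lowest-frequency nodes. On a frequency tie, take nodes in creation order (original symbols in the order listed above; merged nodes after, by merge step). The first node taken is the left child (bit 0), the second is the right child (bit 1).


Huffman tree construction:
Step 1: Merge D(8) + H(21) = 29
Step 2: Merge F(21) + E(26) = 47
Step 3: Merge I(27) + (D+H)(29) = 56
Step 4: Merge (F+E)(47) + (I+(D+H))(56) = 103
Read each symbol's code off the tree from the root (left child = 0, right child = 1).

Codes:
  H: 111 (length 3)
  D: 110 (length 3)
  E: 01 (length 2)
  I: 10 (length 2)
  F: 00 (length 2)
Average code length: 235/103 = 2.2816 bits/symbol


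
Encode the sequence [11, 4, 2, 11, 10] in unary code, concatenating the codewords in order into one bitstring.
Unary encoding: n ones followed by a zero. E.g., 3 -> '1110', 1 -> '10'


Encode each number as n ones followed by a terminating 0:
  11 -> 111111111110 (12 bits)
  4 -> 11110 (5 bits)
  2 -> 110 (3 bits)
  11 -> 111111111110 (12 bits)
  10 -> 11111111110 (11 bits)
Total length = 12 + 5 + 3 + 12 + 11 = 43 bits.

Unary([11, 4, 2, 11, 10]) = 1111111111101111011011111111111011111111110 (43 bits)


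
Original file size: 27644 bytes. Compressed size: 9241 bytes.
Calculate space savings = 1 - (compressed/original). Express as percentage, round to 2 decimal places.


ratio = compressed/original = 9241/27644 = 0.334286
savings = 1 - ratio = 1 - 0.334286 = 0.665714
as a percentage: 0.665714 * 100 = 66.57%

Space savings = 1 - 9241/27644 = 66.57%


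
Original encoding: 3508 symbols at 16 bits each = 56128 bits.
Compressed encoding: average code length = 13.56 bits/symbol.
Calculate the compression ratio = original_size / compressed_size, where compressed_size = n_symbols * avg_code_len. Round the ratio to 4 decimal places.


original_size = n_symbols * orig_bits = 3508 * 16 = 56128 bits
compressed_size = n_symbols * avg_code_len = 3508 * 13.56 = 47568.48 bits
ratio = original_size / compressed_size = 56128 / 47568.48 = 1.1799

Compression ratio = 1.1799


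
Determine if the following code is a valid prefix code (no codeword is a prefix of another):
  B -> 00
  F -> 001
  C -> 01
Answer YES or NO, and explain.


Checking each pair (does one codeword prefix another?):
  B='00' vs F='001': prefix -- VIOLATION

NO -- this is NOT a valid prefix code. B (00) is a prefix of F (001).


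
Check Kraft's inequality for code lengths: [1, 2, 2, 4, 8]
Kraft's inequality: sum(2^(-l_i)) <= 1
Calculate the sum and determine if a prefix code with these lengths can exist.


Sum = 2^(-1) + 2^(-2) + 2^(-2) + 2^(-4) + 2^(-8)
    = 0.5 + 0.25 + 0.25 + 0.0625 + 0.00390625
    = 273/256 = 1.06640625
Since 1.06640625 > 1, Kraft's inequality is NOT satisfied.
A prefix code with these lengths CANNOT exist.

Kraft sum = 1.06640625. Not satisfied.


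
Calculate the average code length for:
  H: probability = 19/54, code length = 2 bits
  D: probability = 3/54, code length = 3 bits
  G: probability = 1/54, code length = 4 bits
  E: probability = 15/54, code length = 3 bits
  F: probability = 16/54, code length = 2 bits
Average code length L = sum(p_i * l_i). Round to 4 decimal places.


Weighted contributions p_i * l_i:
  H: (19/54) * 2 = 38/54
  D: (3/54) * 3 = 9/54
  G: (1/54) * 4 = 4/54
  E: (15/54) * 3 = 45/54
  F: (16/54) * 2 = 32/54
Sum = (38 + 9 + 4 + 45 + 32)/54 = 128/54

L = 128/54 = 2.3704 bits/symbol


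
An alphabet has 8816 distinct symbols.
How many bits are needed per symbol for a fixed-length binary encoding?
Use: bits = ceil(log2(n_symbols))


log2(8816) = 13.1059
Bracket: 2^13 = 8192 < 8816 <= 2^14 = 16384
So ceil(log2(8816)) = 14

bits = ceil(log2(8816)) = ceil(13.1059) = 14 bits


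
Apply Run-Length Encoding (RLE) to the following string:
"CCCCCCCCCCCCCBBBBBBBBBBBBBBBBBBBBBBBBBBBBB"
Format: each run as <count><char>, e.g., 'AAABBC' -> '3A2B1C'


Scanning runs left to right:
  i=0: run of 'C' x 13 -> '13C'
  i=13: run of 'B' x 29 -> '29B'

RLE = 13C29B


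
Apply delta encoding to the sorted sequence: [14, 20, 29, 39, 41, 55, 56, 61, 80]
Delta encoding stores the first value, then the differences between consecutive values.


First value: 14
Deltas:
  20 - 14 = 6
  29 - 20 = 9
  39 - 29 = 10
  41 - 39 = 2
  55 - 41 = 14
  56 - 55 = 1
  61 - 56 = 5
  80 - 61 = 19


Delta encoded: [14, 6, 9, 10, 2, 14, 1, 5, 19]


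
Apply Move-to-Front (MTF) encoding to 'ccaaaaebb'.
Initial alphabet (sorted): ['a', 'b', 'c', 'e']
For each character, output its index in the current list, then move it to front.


MTF encoding:
'c': index 2 in ['a', 'b', 'c', 'e'] -> ['c', 'a', 'b', 'e']
'c': index 0 in ['c', 'a', 'b', 'e'] -> ['c', 'a', 'b', 'e']
'a': index 1 in ['c', 'a', 'b', 'e'] -> ['a', 'c', 'b', 'e']
'a': index 0 in ['a', 'c', 'b', 'e'] -> ['a', 'c', 'b', 'e']
'a': index 0 in ['a', 'c', 'b', 'e'] -> ['a', 'c', 'b', 'e']
'a': index 0 in ['a', 'c', 'b', 'e'] -> ['a', 'c', 'b', 'e']
'e': index 3 in ['a', 'c', 'b', 'e'] -> ['e', 'a', 'c', 'b']
'b': index 3 in ['e', 'a', 'c', 'b'] -> ['b', 'e', 'a', 'c']
'b': index 0 in ['b', 'e', 'a', 'c'] -> ['b', 'e', 'a', 'c']


Output: [2, 0, 1, 0, 0, 0, 3, 3, 0]


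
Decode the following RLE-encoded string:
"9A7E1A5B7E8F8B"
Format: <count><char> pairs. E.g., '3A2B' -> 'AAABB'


Expanding each <count><char> pair:
  9A -> 'AAAAAAAAA'
  7E -> 'EEEEEEE'
  1A -> 'A'
  5B -> 'BBBBB'
  7E -> 'EEEEEEE'
  8F -> 'FFFFFFFF'
  8B -> 'BBBBBBBB'

Decoded = AAAAAAAAAEEEEEEEABBBBBEEEEEEEFFFFFFFFBBBBBBBB


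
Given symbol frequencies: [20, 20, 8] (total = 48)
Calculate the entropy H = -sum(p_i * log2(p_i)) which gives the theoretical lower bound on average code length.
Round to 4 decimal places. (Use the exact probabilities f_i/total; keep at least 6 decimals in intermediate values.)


Per-symbol terms -p_i * log2(p_i) with p_i = f_i/48:
  p = 20/48 = 0.416667: log2(p) = -1.263034, -p*log2(p) = 0.526264
  p = 20/48 = 0.416667: log2(p) = -1.263034, -p*log2(p) = 0.526264
  p = 8/48 = 0.166667: log2(p) = -2.584963, -p*log2(p) = 0.430827
H = 0.526264 + 0.526264 + 0.430827 = 1.483355

H = 1.4834 bits/symbol


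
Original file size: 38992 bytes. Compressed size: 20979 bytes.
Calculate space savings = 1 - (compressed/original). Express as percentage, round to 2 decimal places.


ratio = compressed/original = 20979/38992 = 0.538033
savings = 1 - ratio = 1 - 0.538033 = 0.461967
as a percentage: 0.461967 * 100 = 46.2%

Space savings = 1 - 20979/38992 = 46.2%


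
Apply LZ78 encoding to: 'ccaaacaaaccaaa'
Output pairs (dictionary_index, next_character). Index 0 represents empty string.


LZ78 encoding steps:
Dictionary: {0: ''}
Step 1: w='' (idx 0), next='c' -> output (0, 'c'), add 'c' as idx 1
Step 2: w='c' (idx 1), next='a' -> output (1, 'a'), add 'ca' as idx 2
Step 3: w='' (idx 0), next='a' -> output (0, 'a'), add 'a' as idx 3
Step 4: w='a' (idx 3), next='c' -> output (3, 'c'), add 'ac' as idx 4
Step 5: w='a' (idx 3), next='a' -> output (3, 'a'), add 'aa' as idx 5
Step 6: w='ac' (idx 4), next='c' -> output (4, 'c'), add 'acc' as idx 6
Step 7: w='aa' (idx 5), next='a' -> output (5, 'a'), add 'aaa' as idx 7


Encoded: [(0, 'c'), (1, 'a'), (0, 'a'), (3, 'c'), (3, 'a'), (4, 'c'), (5, 'a')]


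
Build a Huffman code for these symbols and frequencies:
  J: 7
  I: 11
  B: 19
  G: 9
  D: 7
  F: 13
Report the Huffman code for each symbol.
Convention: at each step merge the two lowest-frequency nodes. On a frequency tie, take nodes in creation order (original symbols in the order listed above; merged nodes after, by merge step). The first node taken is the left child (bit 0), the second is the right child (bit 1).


Huffman tree construction:
Step 1: Merge J(7) + D(7) = 14
Step 2: Merge G(9) + I(11) = 20
Step 3: Merge F(13) + (J+D)(14) = 27
Step 4: Merge B(19) + (G+I)(20) = 39
Step 5: Merge (F+(J+D))(27) + (B+(G+I))(39) = 66
Read each symbol's code off the tree from the root (left child = 0, right child = 1).

Codes:
  J: 010 (length 3)
  I: 111 (length 3)
  B: 10 (length 2)
  G: 110 (length 3)
  D: 011 (length 3)
  F: 00 (length 2)
Average code length: 166/66 = 2.5152 bits/symbol


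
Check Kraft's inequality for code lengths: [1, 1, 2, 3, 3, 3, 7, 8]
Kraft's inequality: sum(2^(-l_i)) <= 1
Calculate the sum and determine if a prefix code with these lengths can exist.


Sum = 2^(-1) + 2^(-1) + 2^(-2) + 2^(-3) + 2^(-3) + 2^(-3) + 2^(-7) + 2^(-8)
    = 0.5 + 0.5 + 0.25 + 0.125 + 0.125 + 0.125 + 0.0078125 + 0.00390625
    = 419/256 = 1.63671875
Since 1.63671875 > 1, Kraft's inequality is NOT satisfied.
A prefix code with these lengths CANNOT exist.

Kraft sum = 1.63671875. Not satisfied.


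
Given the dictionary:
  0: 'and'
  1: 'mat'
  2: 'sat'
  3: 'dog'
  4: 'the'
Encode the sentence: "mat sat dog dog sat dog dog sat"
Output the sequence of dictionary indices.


Look up each word in the dictionary:
  'mat' -> 1
  'sat' -> 2
  'dog' -> 3
  'dog' -> 3
  'sat' -> 2
  'dog' -> 3
  'dog' -> 3
  'sat' -> 2

Encoded: [1, 2, 3, 3, 2, 3, 3, 2]


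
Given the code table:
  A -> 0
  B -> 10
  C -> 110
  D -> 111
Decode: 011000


Decoding:
0 -> A
110 -> C
0 -> A
0 -> A


Result: ACAA


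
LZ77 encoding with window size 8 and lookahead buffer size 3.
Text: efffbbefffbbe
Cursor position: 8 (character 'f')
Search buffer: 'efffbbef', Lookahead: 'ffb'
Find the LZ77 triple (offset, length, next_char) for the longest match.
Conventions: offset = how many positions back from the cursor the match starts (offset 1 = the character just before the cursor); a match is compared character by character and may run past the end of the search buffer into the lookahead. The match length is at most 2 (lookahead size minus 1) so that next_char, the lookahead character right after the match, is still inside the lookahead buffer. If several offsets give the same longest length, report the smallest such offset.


Try each offset into the search buffer:
  offset=1 (pos 7, char 'f'): match length 2
  offset=2 (pos 6, char 'e'): match length 0
  offset=3 (pos 5, char 'b'): match length 0
  offset=4 (pos 4, char 'b'): match length 0
  offset=5 (pos 3, char 'f'): match length 1
  offset=6 (pos 2, char 'f'): match length 2
  offset=7 (pos 1, char 'f'): match length 2
  offset=8 (pos 0, char 'e'): match length 0
Longest match has length 2, found at offsets 1, 6, 7; take the smallest, offset 1.
next_char = character at position 8 + 2 = 10 -> 'b'

Best match: offset=1, length=2 (matching 'ff' starting at position 7)
LZ77 triple: (1, 2, 'b')


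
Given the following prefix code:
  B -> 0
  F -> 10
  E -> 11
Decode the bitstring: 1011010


Decoding step by step:
Bits 10 -> F
Bits 11 -> E
Bits 0 -> B
Bits 10 -> F


Decoded message: FEBF


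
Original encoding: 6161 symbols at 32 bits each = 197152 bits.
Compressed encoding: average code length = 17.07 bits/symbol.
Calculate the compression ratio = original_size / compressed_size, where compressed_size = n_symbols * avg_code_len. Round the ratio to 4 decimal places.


original_size = n_symbols * orig_bits = 6161 * 32 = 197152 bits
compressed_size = n_symbols * avg_code_len = 6161 * 17.07 = 105168.27 bits
ratio = original_size / compressed_size = 197152 / 105168.27 = 1.8746

Compression ratio = 1.8746


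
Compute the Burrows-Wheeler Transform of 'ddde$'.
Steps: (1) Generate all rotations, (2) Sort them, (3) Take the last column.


Rotations (sorted):
  0: $ddde -> last char: e
  1: ddde$ -> last char: $
  2: dde$d -> last char: d
  3: de$dd -> last char: d
  4: e$ddd -> last char: d


BWT = e$ddd


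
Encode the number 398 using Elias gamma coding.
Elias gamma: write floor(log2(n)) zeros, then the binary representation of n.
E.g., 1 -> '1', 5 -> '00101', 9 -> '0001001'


num_bits = floor(log2(398)) + 1 = 9
leading_zeros = num_bits - 1 = 8
binary(398) = 110001110

Elias gamma(398) = '00000000' + '110001110' = 00000000110001110 (17 bits)


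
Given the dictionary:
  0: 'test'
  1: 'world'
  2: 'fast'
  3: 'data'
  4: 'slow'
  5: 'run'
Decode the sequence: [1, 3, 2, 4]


Look up each index in the dictionary:
  1 -> 'world'
  3 -> 'data'
  2 -> 'fast'
  4 -> 'slow'

Decoded: "world data fast slow"


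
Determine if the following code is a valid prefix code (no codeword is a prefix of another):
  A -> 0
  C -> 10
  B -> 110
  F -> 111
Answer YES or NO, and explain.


Checking each pair (does one codeword prefix another?):
  A='0' vs C='10': no prefix
  A='0' vs B='110': no prefix
  A='0' vs F='111': no prefix
  C='10' vs A='0': no prefix
  C='10' vs B='110': no prefix
  C='10' vs F='111': no prefix
  B='110' vs A='0': no prefix
  B='110' vs C='10': no prefix
  B='110' vs F='111': no prefix
  F='111' vs A='0': no prefix
  F='111' vs C='10': no prefix
  F='111' vs B='110': no prefix
No violation found over all pairs.

YES -- this is a valid prefix code. No codeword is a prefix of any other codeword.


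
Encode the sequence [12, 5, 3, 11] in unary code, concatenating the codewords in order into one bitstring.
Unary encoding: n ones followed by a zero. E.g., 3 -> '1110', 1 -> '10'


Encode each number as n ones followed by a terminating 0:
  12 -> 1111111111110 (13 bits)
  5 -> 111110 (6 bits)
  3 -> 1110 (4 bits)
  11 -> 111111111110 (12 bits)
Total length = 13 + 6 + 4 + 12 = 35 bits.

Unary([12, 5, 3, 11]) = 11111111111101111101110111111111110 (35 bits)


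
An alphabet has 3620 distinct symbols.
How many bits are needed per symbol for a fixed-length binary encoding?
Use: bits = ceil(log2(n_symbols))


log2(3620) = 11.8218
Bracket: 2^11 = 2048 < 3620 <= 2^12 = 4096
So ceil(log2(3620)) = 12

bits = ceil(log2(3620)) = ceil(11.8218) = 12 bits


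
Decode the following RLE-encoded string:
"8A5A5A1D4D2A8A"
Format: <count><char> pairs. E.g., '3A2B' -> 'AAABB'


Expanding each <count><char> pair:
  8A -> 'AAAAAAAA'
  5A -> 'AAAAA'
  5A -> 'AAAAA'
  1D -> 'D'
  4D -> 'DDDD'
  2A -> 'AA'
  8A -> 'AAAAAAAA'

Decoded = AAAAAAAAAAAAAAAAAADDDDDAAAAAAAAAA


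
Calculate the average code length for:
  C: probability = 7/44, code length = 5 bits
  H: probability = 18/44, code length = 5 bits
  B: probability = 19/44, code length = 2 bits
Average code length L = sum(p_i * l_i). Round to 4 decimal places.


Weighted contributions p_i * l_i:
  C: (7/44) * 5 = 35/44
  H: (18/44) * 5 = 90/44
  B: (19/44) * 2 = 38/44
Sum = (35 + 90 + 38)/44 = 163/44

L = 163/44 = 3.7045 bits/symbol


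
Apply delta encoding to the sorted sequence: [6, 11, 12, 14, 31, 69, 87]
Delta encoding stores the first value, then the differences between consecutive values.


First value: 6
Deltas:
  11 - 6 = 5
  12 - 11 = 1
  14 - 12 = 2
  31 - 14 = 17
  69 - 31 = 38
  87 - 69 = 18


Delta encoded: [6, 5, 1, 2, 17, 38, 18]


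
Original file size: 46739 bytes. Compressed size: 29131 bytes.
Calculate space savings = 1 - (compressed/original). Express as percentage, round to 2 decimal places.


ratio = compressed/original = 29131/46739 = 0.62327
savings = 1 - ratio = 1 - 0.62327 = 0.37673
as a percentage: 0.37673 * 100 = 37.67%

Space savings = 1 - 29131/46739 = 37.67%


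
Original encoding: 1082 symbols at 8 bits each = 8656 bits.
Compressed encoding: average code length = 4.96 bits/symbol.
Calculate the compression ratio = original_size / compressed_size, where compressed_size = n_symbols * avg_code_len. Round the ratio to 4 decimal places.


original_size = n_symbols * orig_bits = 1082 * 8 = 8656 bits
compressed_size = n_symbols * avg_code_len = 1082 * 4.96 = 5366.72 bits
ratio = original_size / compressed_size = 8656 / 5366.72 = 1.6129

Compression ratio = 1.6129


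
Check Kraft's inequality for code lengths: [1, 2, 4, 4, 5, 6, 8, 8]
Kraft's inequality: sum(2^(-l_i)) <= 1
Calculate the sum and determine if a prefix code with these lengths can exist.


Sum = 2^(-1) + 2^(-2) + 2^(-4) + 2^(-4) + 2^(-5) + 2^(-6) + 2^(-8) + 2^(-8)
    = 0.5 + 0.25 + 0.0625 + 0.0625 + 0.03125 + 0.015625 + 0.00390625 + 0.00390625
    = 238/256 = 0.9296875
Since 0.9296875 <= 1, Kraft's inequality IS satisfied.
A prefix code with these lengths CAN exist.

Kraft sum = 0.9296875. Satisfied.


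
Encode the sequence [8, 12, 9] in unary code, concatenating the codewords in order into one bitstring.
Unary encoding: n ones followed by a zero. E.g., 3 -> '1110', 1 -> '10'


Encode each number as n ones followed by a terminating 0:
  8 -> 111111110 (9 bits)
  12 -> 1111111111110 (13 bits)
  9 -> 1111111110 (10 bits)
Total length = 9 + 13 + 10 = 32 bits.

Unary([8, 12, 9]) = 11111111011111111111101111111110 (32 bits)


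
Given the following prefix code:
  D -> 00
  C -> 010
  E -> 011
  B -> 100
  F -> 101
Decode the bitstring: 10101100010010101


Decoding step by step:
Bits 101 -> F
Bits 011 -> E
Bits 00 -> D
Bits 010 -> C
Bits 010 -> C
Bits 101 -> F


Decoded message: FEDCCF


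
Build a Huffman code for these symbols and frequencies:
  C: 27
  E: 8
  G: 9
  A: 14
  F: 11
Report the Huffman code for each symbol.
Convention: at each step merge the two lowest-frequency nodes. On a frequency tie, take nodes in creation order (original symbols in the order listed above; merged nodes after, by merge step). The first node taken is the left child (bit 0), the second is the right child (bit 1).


Huffman tree construction:
Step 1: Merge E(8) + G(9) = 17
Step 2: Merge F(11) + A(14) = 25
Step 3: Merge (E+G)(17) + (F+A)(25) = 42
Step 4: Merge C(27) + ((E+G)+(F+A))(42) = 69
Read each symbol's code off the tree from the root (left child = 0, right child = 1).

Codes:
  C: 0 (length 1)
  E: 100 (length 3)
  G: 101 (length 3)
  A: 111 (length 3)
  F: 110 (length 3)
Average code length: 153/69 = 2.2174 bits/symbol


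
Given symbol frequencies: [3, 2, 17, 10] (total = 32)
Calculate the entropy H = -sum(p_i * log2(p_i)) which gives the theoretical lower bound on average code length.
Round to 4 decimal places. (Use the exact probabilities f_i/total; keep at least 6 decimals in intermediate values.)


Per-symbol terms -p_i * log2(p_i) with p_i = f_i/32:
  p = 3/32 = 0.093750: log2(p) = -3.415037, -p*log2(p) = 0.320160
  p = 2/32 = 0.062500: log2(p) = -4.000000, -p*log2(p) = 0.250000
  p = 17/32 = 0.531250: log2(p) = -0.912537, -p*log2(p) = 0.484785
  p = 10/32 = 0.312500: log2(p) = -1.678072, -p*log2(p) = 0.524397
H = 0.320160 + 0.250000 + 0.484785 + 0.524397 = 1.579342

H = 1.5793 bits/symbol


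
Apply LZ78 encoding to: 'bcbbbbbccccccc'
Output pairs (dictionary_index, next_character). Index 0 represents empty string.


LZ78 encoding steps:
Dictionary: {0: ''}
Step 1: w='' (idx 0), next='b' -> output (0, 'b'), add 'b' as idx 1
Step 2: w='' (idx 0), next='c' -> output (0, 'c'), add 'c' as idx 2
Step 3: w='b' (idx 1), next='b' -> output (1, 'b'), add 'bb' as idx 3
Step 4: w='bb' (idx 3), next='b' -> output (3, 'b'), add 'bbb' as idx 4
Step 5: w='c' (idx 2), next='c' -> output (2, 'c'), add 'cc' as idx 5
Step 6: w='cc' (idx 5), next='c' -> output (5, 'c'), add 'ccc' as idx 6
Step 7: w='cc' (idx 5), end of input -> output (5, '')


Encoded: [(0, 'b'), (0, 'c'), (1, 'b'), (3, 'b'), (2, 'c'), (5, 'c'), (5, '')]


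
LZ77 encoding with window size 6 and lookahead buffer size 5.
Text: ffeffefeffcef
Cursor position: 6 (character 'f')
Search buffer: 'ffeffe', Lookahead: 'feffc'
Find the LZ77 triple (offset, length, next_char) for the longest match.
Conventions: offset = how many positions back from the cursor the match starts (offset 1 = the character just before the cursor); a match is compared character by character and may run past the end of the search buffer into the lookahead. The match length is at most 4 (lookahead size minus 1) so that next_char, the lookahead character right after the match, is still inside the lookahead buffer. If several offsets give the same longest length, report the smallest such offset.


Try each offset into the search buffer:
  offset=1 (pos 5, char 'e'): match length 0
  offset=2 (pos 4, char 'f'): match length 3
  offset=3 (pos 3, char 'f'): match length 1
  offset=4 (pos 2, char 'e'): match length 0
  offset=5 (pos 1, char 'f'): match length 4
  offset=6 (pos 0, char 'f'): match length 1
Longest match has length 4 at offset 5.
next_char = character at position 6 + 4 = 10 -> 'c'

Best match: offset=5, length=4 (matching 'feff' starting at position 1)
LZ77 triple: (5, 4, 'c')


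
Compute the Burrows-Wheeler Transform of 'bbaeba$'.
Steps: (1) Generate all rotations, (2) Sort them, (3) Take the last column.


Rotations (sorted):
  0: $bbaeba -> last char: a
  1: a$bbaeb -> last char: b
  2: aeba$bb -> last char: b
  3: ba$bbae -> last char: e
  4: baeba$b -> last char: b
  5: bbaeba$ -> last char: $
  6: eba$bba -> last char: a


BWT = abbeb$a


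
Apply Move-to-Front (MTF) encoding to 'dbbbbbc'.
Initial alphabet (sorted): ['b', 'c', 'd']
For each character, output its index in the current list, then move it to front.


MTF encoding:
'd': index 2 in ['b', 'c', 'd'] -> ['d', 'b', 'c']
'b': index 1 in ['d', 'b', 'c'] -> ['b', 'd', 'c']
'b': index 0 in ['b', 'd', 'c'] -> ['b', 'd', 'c']
'b': index 0 in ['b', 'd', 'c'] -> ['b', 'd', 'c']
'b': index 0 in ['b', 'd', 'c'] -> ['b', 'd', 'c']
'b': index 0 in ['b', 'd', 'c'] -> ['b', 'd', 'c']
'c': index 2 in ['b', 'd', 'c'] -> ['c', 'b', 'd']


Output: [2, 1, 0, 0, 0, 0, 2]


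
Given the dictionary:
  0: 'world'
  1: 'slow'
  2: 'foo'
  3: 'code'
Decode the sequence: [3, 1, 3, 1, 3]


Look up each index in the dictionary:
  3 -> 'code'
  1 -> 'slow'
  3 -> 'code'
  1 -> 'slow'
  3 -> 'code'

Decoded: "code slow code slow code"


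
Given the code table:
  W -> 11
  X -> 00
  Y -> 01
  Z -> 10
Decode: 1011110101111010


Decoding:
10 -> Z
11 -> W
11 -> W
01 -> Y
01 -> Y
11 -> W
10 -> Z
10 -> Z


Result: ZWWYYWZZ


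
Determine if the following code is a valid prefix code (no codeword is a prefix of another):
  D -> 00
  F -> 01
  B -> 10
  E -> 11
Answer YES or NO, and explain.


Checking each pair (does one codeword prefix another?):
  D='00' vs F='01': no prefix
  D='00' vs B='10': no prefix
  D='00' vs E='11': no prefix
  F='01' vs D='00': no prefix
  F='01' vs B='10': no prefix
  F='01' vs E='11': no prefix
  B='10' vs D='00': no prefix
  B='10' vs F='01': no prefix
  B='10' vs E='11': no prefix
  E='11' vs D='00': no prefix
  E='11' vs F='01': no prefix
  E='11' vs B='10': no prefix
No violation found over all pairs.

YES -- this is a valid prefix code. No codeword is a prefix of any other codeword.


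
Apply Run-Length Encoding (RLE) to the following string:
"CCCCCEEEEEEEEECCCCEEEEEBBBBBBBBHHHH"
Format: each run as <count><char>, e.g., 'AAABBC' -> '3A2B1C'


Scanning runs left to right:
  i=0: run of 'C' x 5 -> '5C'
  i=5: run of 'E' x 9 -> '9E'
  i=14: run of 'C' x 4 -> '4C'
  i=18: run of 'E' x 5 -> '5E'
  i=23: run of 'B' x 8 -> '8B'
  i=31: run of 'H' x 4 -> '4H'

RLE = 5C9E4C5E8B4H


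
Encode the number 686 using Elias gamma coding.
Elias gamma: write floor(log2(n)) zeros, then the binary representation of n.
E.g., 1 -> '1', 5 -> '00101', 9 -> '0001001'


num_bits = floor(log2(686)) + 1 = 10
leading_zeros = num_bits - 1 = 9
binary(686) = 1010101110

Elias gamma(686) = '000000000' + '1010101110' = 0000000001010101110 (19 bits)


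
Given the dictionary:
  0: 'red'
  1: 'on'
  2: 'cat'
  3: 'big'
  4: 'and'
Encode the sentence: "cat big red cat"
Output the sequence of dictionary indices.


Look up each word in the dictionary:
  'cat' -> 2
  'big' -> 3
  'red' -> 0
  'cat' -> 2

Encoded: [2, 3, 0, 2]


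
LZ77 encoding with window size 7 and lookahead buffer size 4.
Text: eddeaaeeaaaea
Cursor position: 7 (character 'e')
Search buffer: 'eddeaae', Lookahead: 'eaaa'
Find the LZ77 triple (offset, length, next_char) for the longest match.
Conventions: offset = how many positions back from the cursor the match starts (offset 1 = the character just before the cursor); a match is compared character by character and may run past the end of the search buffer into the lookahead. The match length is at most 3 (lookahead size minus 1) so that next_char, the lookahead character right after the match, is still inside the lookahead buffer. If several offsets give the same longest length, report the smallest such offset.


Try each offset into the search buffer:
  offset=1 (pos 6, char 'e'): match length 1
  offset=2 (pos 5, char 'a'): match length 0
  offset=3 (pos 4, char 'a'): match length 0
  offset=4 (pos 3, char 'e'): match length 3
  offset=5 (pos 2, char 'd'): match length 0
  offset=6 (pos 1, char 'd'): match length 0
  offset=7 (pos 0, char 'e'): match length 1
Longest match has length 3 at offset 4.
next_char = character at position 7 + 3 = 10 -> 'a'

Best match: offset=4, length=3 (matching 'eaa' starting at position 3)
LZ77 triple: (4, 3, 'a')


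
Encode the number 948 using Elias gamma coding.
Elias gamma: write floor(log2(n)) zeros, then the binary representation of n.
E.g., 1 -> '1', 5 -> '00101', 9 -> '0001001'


num_bits = floor(log2(948)) + 1 = 10
leading_zeros = num_bits - 1 = 9
binary(948) = 1110110100

Elias gamma(948) = '000000000' + '1110110100' = 0000000001110110100 (19 bits)


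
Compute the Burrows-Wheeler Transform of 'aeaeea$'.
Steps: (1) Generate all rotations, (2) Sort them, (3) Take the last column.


Rotations (sorted):
  0: $aeaeea -> last char: a
  1: a$aeaee -> last char: e
  2: aeaeea$ -> last char: $
  3: aeea$ae -> last char: e
  4: ea$aeae -> last char: e
  5: eaeea$a -> last char: a
  6: eea$aea -> last char: a


BWT = ae$eeaa


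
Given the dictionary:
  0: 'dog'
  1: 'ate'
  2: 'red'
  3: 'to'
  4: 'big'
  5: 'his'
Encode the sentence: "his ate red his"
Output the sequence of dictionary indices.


Look up each word in the dictionary:
  'his' -> 5
  'ate' -> 1
  'red' -> 2
  'his' -> 5

Encoded: [5, 1, 2, 5]


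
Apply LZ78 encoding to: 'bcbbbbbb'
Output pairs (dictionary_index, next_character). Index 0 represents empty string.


LZ78 encoding steps:
Dictionary: {0: ''}
Step 1: w='' (idx 0), next='b' -> output (0, 'b'), add 'b' as idx 1
Step 2: w='' (idx 0), next='c' -> output (0, 'c'), add 'c' as idx 2
Step 3: w='b' (idx 1), next='b' -> output (1, 'b'), add 'bb' as idx 3
Step 4: w='bb' (idx 3), next='b' -> output (3, 'b'), add 'bbb' as idx 4
Step 5: w='b' (idx 1), end of input -> output (1, '')


Encoded: [(0, 'b'), (0, 'c'), (1, 'b'), (3, 'b'), (1, '')]


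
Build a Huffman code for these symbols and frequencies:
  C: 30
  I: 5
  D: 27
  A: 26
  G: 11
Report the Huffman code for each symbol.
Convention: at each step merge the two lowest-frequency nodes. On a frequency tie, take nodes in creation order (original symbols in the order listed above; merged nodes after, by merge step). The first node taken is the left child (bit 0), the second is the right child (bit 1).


Huffman tree construction:
Step 1: Merge I(5) + G(11) = 16
Step 2: Merge (I+G)(16) + A(26) = 42
Step 3: Merge D(27) + C(30) = 57
Step 4: Merge ((I+G)+A)(42) + (D+C)(57) = 99
Read each symbol's code off the tree from the root (left child = 0, right child = 1).

Codes:
  C: 11 (length 2)
  I: 000 (length 3)
  D: 10 (length 2)
  A: 01 (length 2)
  G: 001 (length 3)
Average code length: 214/99 = 2.1616 bits/symbol


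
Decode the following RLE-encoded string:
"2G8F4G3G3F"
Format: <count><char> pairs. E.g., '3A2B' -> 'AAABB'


Expanding each <count><char> pair:
  2G -> 'GG'
  8F -> 'FFFFFFFF'
  4G -> 'GGGG'
  3G -> 'GGG'
  3F -> 'FFF'

Decoded = GGFFFFFFFFGGGGGGGFFF


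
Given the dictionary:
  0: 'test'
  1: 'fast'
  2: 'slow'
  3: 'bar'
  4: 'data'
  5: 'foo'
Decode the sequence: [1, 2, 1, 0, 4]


Look up each index in the dictionary:
  1 -> 'fast'
  2 -> 'slow'
  1 -> 'fast'
  0 -> 'test'
  4 -> 'data'

Decoded: "fast slow fast test data"


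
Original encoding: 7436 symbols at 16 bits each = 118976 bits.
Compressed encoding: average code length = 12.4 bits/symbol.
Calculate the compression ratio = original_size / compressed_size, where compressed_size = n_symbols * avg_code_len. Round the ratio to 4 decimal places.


original_size = n_symbols * orig_bits = 7436 * 16 = 118976 bits
compressed_size = n_symbols * avg_code_len = 7436 * 12.4 = 92206.4 bits
ratio = original_size / compressed_size = 118976 / 92206.4 = 1.2903

Compression ratio = 1.2903


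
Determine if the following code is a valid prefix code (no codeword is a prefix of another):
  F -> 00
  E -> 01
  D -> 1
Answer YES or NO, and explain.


Checking each pair (does one codeword prefix another?):
  F='00' vs E='01': no prefix
  F='00' vs D='1': no prefix
  E='01' vs F='00': no prefix
  E='01' vs D='1': no prefix
  D='1' vs F='00': no prefix
  D='1' vs E='01': no prefix
No violation found over all pairs.

YES -- this is a valid prefix code. No codeword is a prefix of any other codeword.


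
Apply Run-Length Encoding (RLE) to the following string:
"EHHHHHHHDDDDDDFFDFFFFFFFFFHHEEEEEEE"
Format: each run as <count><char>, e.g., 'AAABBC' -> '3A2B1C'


Scanning runs left to right:
  i=0: run of 'E' x 1 -> '1E'
  i=1: run of 'H' x 7 -> '7H'
  i=8: run of 'D' x 6 -> '6D'
  i=14: run of 'F' x 2 -> '2F'
  i=16: run of 'D' x 1 -> '1D'
  i=17: run of 'F' x 9 -> '9F'
  i=26: run of 'H' x 2 -> '2H'
  i=28: run of 'E' x 7 -> '7E'

RLE = 1E7H6D2F1D9F2H7E


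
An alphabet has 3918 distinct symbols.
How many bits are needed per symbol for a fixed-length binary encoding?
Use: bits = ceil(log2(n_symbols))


log2(3918) = 11.9359
Bracket: 2^11 = 2048 < 3918 <= 2^12 = 4096
So ceil(log2(3918)) = 12

bits = ceil(log2(3918)) = ceil(11.9359) = 12 bits


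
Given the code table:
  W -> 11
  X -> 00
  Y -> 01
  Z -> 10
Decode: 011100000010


Decoding:
01 -> Y
11 -> W
00 -> X
00 -> X
00 -> X
10 -> Z


Result: YWXXXZ


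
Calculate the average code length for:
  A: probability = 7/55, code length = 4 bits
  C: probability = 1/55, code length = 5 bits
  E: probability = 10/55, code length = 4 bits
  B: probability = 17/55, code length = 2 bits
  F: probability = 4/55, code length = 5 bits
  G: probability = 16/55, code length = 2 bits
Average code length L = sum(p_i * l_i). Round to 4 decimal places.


Weighted contributions p_i * l_i:
  A: (7/55) * 4 = 28/55
  C: (1/55) * 5 = 5/55
  E: (10/55) * 4 = 40/55
  B: (17/55) * 2 = 34/55
  F: (4/55) * 5 = 20/55
  G: (16/55) * 2 = 32/55
Sum = (28 + 5 + 40 + 34 + 20 + 32)/55 = 159/55

L = 159/55 = 2.8909 bits/symbol


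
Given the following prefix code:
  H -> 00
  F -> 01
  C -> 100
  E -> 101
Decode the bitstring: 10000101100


Decoding step by step:
Bits 100 -> C
Bits 00 -> H
Bits 101 -> E
Bits 100 -> C


Decoded message: CHEC


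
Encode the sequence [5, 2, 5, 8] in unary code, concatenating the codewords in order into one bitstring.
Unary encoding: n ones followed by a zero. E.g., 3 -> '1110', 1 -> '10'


Encode each number as n ones followed by a terminating 0:
  5 -> 111110 (6 bits)
  2 -> 110 (3 bits)
  5 -> 111110 (6 bits)
  8 -> 111111110 (9 bits)
Total length = 6 + 3 + 6 + 9 = 24 bits.

Unary([5, 2, 5, 8]) = 111110110111110111111110 (24 bits)


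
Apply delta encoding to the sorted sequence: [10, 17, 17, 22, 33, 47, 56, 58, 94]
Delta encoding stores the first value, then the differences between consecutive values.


First value: 10
Deltas:
  17 - 10 = 7
  17 - 17 = 0
  22 - 17 = 5
  33 - 22 = 11
  47 - 33 = 14
  56 - 47 = 9
  58 - 56 = 2
  94 - 58 = 36


Delta encoded: [10, 7, 0, 5, 11, 14, 9, 2, 36]


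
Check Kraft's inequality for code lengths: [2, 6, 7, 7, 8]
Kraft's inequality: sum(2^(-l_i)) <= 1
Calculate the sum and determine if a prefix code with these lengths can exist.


Sum = 2^(-2) + 2^(-6) + 2^(-7) + 2^(-7) + 2^(-8)
    = 0.25 + 0.015625 + 0.0078125 + 0.0078125 + 0.00390625
    = 73/256 = 0.28515625
Since 0.28515625 <= 1, Kraft's inequality IS satisfied.
A prefix code with these lengths CAN exist.

Kraft sum = 0.28515625. Satisfied.


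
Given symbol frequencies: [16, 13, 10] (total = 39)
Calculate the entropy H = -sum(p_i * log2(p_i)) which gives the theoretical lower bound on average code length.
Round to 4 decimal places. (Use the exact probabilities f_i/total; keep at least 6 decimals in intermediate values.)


Per-symbol terms -p_i * log2(p_i) with p_i = f_i/39:
  p = 16/39 = 0.410256: log2(p) = -1.285402, -p*log2(p) = 0.527345
  p = 13/39 = 0.333333: log2(p) = -1.584963, -p*log2(p) = 0.528321
  p = 10/39 = 0.256410: log2(p) = -1.963474, -p*log2(p) = 0.503455
H = 0.527345 + 0.528321 + 0.503455 = 1.559121

H = 1.5591 bits/symbol


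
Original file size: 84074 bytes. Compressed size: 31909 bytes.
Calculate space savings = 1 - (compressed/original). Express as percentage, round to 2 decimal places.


ratio = compressed/original = 31909/84074 = 0.379535
savings = 1 - ratio = 1 - 0.379535 = 0.620465
as a percentage: 0.620465 * 100 = 62.05%

Space savings = 1 - 31909/84074 = 62.05%


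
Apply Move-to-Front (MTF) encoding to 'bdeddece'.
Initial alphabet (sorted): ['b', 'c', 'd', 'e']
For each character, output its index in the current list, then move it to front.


MTF encoding:
'b': index 0 in ['b', 'c', 'd', 'e'] -> ['b', 'c', 'd', 'e']
'd': index 2 in ['b', 'c', 'd', 'e'] -> ['d', 'b', 'c', 'e']
'e': index 3 in ['d', 'b', 'c', 'e'] -> ['e', 'd', 'b', 'c']
'd': index 1 in ['e', 'd', 'b', 'c'] -> ['d', 'e', 'b', 'c']
'd': index 0 in ['d', 'e', 'b', 'c'] -> ['d', 'e', 'b', 'c']
'e': index 1 in ['d', 'e', 'b', 'c'] -> ['e', 'd', 'b', 'c']
'c': index 3 in ['e', 'd', 'b', 'c'] -> ['c', 'e', 'd', 'b']
'e': index 1 in ['c', 'e', 'd', 'b'] -> ['e', 'c', 'd', 'b']


Output: [0, 2, 3, 1, 0, 1, 3, 1]


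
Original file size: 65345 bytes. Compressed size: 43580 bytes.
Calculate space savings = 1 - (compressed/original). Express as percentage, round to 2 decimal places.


ratio = compressed/original = 43580/65345 = 0.666922
savings = 1 - ratio = 1 - 0.666922 = 0.333078
as a percentage: 0.333078 * 100 = 33.31%

Space savings = 1 - 43580/65345 = 33.31%


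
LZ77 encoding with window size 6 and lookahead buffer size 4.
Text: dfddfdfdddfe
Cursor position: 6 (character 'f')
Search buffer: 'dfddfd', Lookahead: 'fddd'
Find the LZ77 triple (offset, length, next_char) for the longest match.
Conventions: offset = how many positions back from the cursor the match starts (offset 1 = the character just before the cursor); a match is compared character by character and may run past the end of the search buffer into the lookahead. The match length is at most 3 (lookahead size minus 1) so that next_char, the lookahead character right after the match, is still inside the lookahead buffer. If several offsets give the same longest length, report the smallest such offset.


Try each offset into the search buffer:
  offset=1 (pos 5, char 'd'): match length 0
  offset=2 (pos 4, char 'f'): match length 2
  offset=3 (pos 3, char 'd'): match length 0
  offset=4 (pos 2, char 'd'): match length 0
  offset=5 (pos 1, char 'f'): match length 3
  offset=6 (pos 0, char 'd'): match length 0
Longest match has length 3 at offset 5.
next_char = character at position 6 + 3 = 9 -> 'd'

Best match: offset=5, length=3 (matching 'fdd' starting at position 1)
LZ77 triple: (5, 3, 'd')
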